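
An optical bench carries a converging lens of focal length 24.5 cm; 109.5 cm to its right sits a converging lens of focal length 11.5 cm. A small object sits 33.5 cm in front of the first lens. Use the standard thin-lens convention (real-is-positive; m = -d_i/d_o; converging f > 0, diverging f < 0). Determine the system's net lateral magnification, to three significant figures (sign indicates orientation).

4.60

Applying the thin-lens equation to the first lens, 1/24.5 = 1/33.5 + 1/d_i1, which gives d_i1 = 91.194 cm.
Its lateral magnification is m_1 = -d_i1/d_o1 = -(91.194)/33.5 = -2.7222.
The intermediate image is 91.194 cm to the right of lens 1, so d_o2 = L - d_i1 = 109.5 - 91.194 = 18.306 cm.
Applying the thin-lens equation again with f_2 = 11.5 cm and d_o2 = 18.306 cm gives d_i2 = 30.933 cm.
m_2 = -(30.933)/(18.306) = -1.6898.
Total m = m_1 x m_2 = (-2.7222)(-1.6898) = 4.6000.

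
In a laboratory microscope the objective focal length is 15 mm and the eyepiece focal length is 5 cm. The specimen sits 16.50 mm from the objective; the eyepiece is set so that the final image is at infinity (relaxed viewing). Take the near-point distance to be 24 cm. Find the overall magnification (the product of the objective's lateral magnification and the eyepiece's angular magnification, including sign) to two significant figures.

Convert to cm: f_obj = 15 mm = 1.5 cm; d_o = 16.50 mm = 1.65 cm.
Objective: 1/d_i = 1/f_obj - 1/d_o = 1/1.5 - 1/1.65 = 0.06061 cm^-1, so d_i = 16.500 cm.
m_obj = -d_i/d_o = -16.500/1.65 = -10.000.
Eyepiece angular magnification (image at infinity): M_eye = D/f_e = 24/5 = 4.800.
Overall M = m_obj x M_eye = (-10.000)(4.800) = -48.00.

-48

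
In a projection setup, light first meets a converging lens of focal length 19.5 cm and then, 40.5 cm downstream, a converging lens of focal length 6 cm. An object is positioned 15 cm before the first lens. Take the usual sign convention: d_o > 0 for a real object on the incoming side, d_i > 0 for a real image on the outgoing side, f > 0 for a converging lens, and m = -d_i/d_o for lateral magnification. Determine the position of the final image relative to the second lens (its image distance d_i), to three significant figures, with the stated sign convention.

6.36 cm

Lens 1: 1/d_i1 = 1/f_1 - 1/d_o1 = 1/19.5 - 1/15 = -0.01538 cm^-1, so d_i1 = -65.000 cm.
With d_i1 < 0 the first image is virtual and lies on the object side; the object distance for lens 2 is d_o2 = 40.5 - (-65.000) = 105.500 cm.
Lens 2: 1/d_i2 = 1/f_2 - 1/d_o2 = 1/6 - 1/(105.500) = 0.15719 cm^-1, so d_i2 = 6.362 cm.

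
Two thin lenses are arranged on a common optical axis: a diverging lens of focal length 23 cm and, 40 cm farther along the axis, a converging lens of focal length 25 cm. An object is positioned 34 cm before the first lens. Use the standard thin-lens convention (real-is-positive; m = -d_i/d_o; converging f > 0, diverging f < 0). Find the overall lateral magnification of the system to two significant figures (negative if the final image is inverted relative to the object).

-0.35

Lens 1: 1/d_i1 = 1/f_1 - 1/d_o1 = 1/(-23) - 1/34 = -0.07289 cm^-1, so d_i1 = -13.719 cm.
m_1 = -(-13.719)/34 = 0.4035.
With d_i1 < 0 the first image is virtual and lies on the object side; the object distance for lens 2 is d_o2 = 40 - (-13.719) = 53.719 cm.
Lens 2: 1/d_i2 = 1/f_2 - 1/d_o2 = 1/25 - 1/(53.719) = 0.02138 cm^-1, so d_i2 = 46.762 cm.
m_2 = -(46.762)/(53.719) = -0.8705.
Total m = m_1 x m_2 = (0.4035)(-0.8705) = -0.3513.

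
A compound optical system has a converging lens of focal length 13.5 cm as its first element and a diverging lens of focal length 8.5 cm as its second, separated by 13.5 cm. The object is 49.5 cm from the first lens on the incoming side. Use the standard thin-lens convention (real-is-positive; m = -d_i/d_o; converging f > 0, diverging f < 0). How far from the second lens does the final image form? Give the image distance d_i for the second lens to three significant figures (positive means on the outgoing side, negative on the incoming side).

12.5 cm

Lens 1: 1/d_i1 = 1/f_1 - 1/d_o1 = 1/13.5 - 1/49.5 = 0.05387 cm^-1, so d_i1 = 18.563 cm.
Since 18.563 cm > 13.5 cm, the first image lies past the second lens and serves as a virtual object: d_o2 = L - d_i1 = -5.063 cm.
Lens 2: 1/d_i2 = 1/f_2 - 1/d_o2 = 1/(-8.5) - 1/(-5.063) = 0.07988 cm^-1, so d_i2 = 12.518 cm.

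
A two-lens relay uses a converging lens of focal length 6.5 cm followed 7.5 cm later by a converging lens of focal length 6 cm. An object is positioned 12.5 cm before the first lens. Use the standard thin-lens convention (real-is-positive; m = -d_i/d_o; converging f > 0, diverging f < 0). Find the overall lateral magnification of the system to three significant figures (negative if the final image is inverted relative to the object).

Applying the thin-lens equation to the first lens, 1/6.5 = 1/12.5 + 1/d_i1, which gives d_i1 = 13.542 cm.
Its lateral magnification is m_1 = -d_i1/d_o1 = -(13.542)/12.5 = -1.0833.
Since 13.542 cm > 7.5 cm, the first image lies past the second lens and serves as a virtual object: d_o2 = L - d_i1 = -6.042 cm.
Applying the thin-lens equation again with f_2 = 6 cm and d_o2 = -6.042 cm gives d_i2 = 3.010 cm.
m_2 = -(3.010)/(-6.042) = 0.4983.
Overall magnification: m = m_1 m_2 = -0.5398.

-0.540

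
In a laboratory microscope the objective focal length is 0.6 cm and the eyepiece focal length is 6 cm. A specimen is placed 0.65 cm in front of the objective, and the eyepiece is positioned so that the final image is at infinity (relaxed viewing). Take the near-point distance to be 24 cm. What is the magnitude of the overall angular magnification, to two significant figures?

Objective: 1/d_i = 1/f_obj - 1/d_o = 1/0.6 - 1/0.65 = 0.12821 cm^-1, so d_i = 7.800 cm.
m_obj = -d_i/d_o = -7.800/0.65 = -12.000.
Eyepiece angular magnification (image at infinity): M_eye = D/f_e = 24/6 = 4.000.
Overall M = m_obj x M_eye = (-12.000)(4.000) = -48.00.
|M| = 48.00.

48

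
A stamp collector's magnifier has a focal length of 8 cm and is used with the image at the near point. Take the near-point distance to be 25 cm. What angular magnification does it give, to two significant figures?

M = 1 + D/f = 1 + 25/8 = 4.125.

4.1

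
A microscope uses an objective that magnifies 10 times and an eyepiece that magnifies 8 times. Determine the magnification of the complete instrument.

80

The overall magnification of a compound microscope is the product of the objective and eyepiece magnifications:
M = M_obj x M_eye = 10 x 8 = 80.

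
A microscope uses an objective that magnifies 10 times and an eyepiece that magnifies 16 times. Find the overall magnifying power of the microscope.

The overall magnification of a compound microscope is the product of the objective and eyepiece magnifications:
M = M_obj x M_eye = 10 x 16 = 160.

160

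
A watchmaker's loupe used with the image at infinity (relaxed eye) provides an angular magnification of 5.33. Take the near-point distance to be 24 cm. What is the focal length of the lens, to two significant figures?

For the image at infinity, M = D/f.
f = D/M = 24/5.33 = 4.503 cm.

4.5 cm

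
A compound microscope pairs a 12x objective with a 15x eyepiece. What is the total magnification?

180

The overall magnification of a compound microscope is the product of the objective and eyepiece magnifications:
M = M_obj x M_eye = 12 x 15 = 180.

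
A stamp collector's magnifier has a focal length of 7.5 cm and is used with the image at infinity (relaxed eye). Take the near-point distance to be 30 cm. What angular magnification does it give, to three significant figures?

4.00

M = D/f = 30/7.5 = 4.000.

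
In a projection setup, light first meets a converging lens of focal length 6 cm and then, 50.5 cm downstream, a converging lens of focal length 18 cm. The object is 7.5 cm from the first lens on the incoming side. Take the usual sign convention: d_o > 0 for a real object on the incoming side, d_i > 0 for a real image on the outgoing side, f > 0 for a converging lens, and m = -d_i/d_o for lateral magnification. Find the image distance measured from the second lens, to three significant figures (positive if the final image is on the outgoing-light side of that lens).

148 cm

First lens: d_i1 = 1/(1/6 - 1/7.5) = 30.000 cm.
The intermediate image is 30.000 cm to the right of lens 1, so d_o2 = L - d_i1 = 50.5 - 30.000 = 20.500 cm.
Second lens: d_i2 = 1/(1/18 - 1/(20.500)) = 147.600 cm.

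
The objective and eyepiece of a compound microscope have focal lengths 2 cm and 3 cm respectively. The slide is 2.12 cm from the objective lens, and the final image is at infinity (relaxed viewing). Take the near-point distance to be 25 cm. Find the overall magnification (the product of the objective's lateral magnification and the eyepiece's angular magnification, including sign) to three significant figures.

Objective: 1/d_i = 1/f_obj - 1/d_o = 1/2 - 1/2.12 = 0.02830 cm^-1, so d_i = 35.333 cm.
m_obj = -d_i/d_o = -35.333/2.12 = -16.667.
Eyepiece angular magnification (image at infinity): M_eye = D/f_e = 25/3 = 8.333.
Overall M = m_obj x M_eye = (-16.667)(8.333) = -138.89.

-139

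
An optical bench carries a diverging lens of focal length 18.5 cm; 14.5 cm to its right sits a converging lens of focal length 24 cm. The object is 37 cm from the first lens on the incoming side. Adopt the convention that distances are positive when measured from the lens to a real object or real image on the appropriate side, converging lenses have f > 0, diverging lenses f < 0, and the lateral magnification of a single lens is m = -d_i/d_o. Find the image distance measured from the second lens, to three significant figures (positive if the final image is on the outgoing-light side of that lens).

Applying the thin-lens equation to the first lens, 1/(-18.5) = 1/37 + 1/d_i1, which gives d_i1 = -12.333 cm.
The intermediate image is virtual, 12.333 cm to the left of lens 1, so d_o2 = L - d_i1 = 14.5 - (-12.333) = 26.833 cm.
Applying the thin-lens equation again with f_2 = 24 cm and d_o2 = 26.833 cm gives d_i2 = 227.294 cm.

227 cm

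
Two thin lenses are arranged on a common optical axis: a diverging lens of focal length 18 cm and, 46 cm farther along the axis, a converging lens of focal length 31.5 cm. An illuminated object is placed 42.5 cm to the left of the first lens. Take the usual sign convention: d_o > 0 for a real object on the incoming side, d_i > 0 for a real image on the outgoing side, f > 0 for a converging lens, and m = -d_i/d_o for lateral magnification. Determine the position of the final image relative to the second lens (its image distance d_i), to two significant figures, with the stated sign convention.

First lens: d_i1 = 1/(1/(-18) - 1/42.5) = -12.645 cm.
The intermediate image is virtual, 12.645 cm to the left of lens 1, so d_o2 = L - d_i1 = 46 - (-12.645) = 58.645 cm.
Second lens: d_i2 = 1/(1/31.5 - 1/(58.645)) = 68.054 cm.

68 cm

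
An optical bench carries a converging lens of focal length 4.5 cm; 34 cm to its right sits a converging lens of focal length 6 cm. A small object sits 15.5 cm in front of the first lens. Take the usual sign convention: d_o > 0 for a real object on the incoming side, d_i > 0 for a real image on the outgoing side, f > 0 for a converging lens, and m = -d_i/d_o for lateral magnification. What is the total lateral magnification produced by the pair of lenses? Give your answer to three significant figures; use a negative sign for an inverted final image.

0.113

Applying the thin-lens equation to the first lens, 1/4.5 = 1/15.5 + 1/d_i1, which gives d_i1 = 6.341 cm.
Its lateral magnification is m_1 = -d_i1/d_o1 = -(6.341)/15.5 = -0.4091.
Object distance for lens 2: d_o2 = 34 - 6.341 = 27.659 cm.
Applying the thin-lens equation again with f_2 = 6 cm and d_o2 = 27.659 cm gives d_i2 = 7.662 cm.
m_2 = -(7.662)/(27.659) = -0.2770.
The system's lateral magnification is m_1 m_2 = (-0.4091)(-0.2770) = 0.1133.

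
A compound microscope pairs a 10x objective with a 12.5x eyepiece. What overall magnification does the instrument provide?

125

The overall magnification of a compound microscope is the product of the objective and eyepiece magnifications:
M = M_obj x M_eye = 10 x 12.5 = 125.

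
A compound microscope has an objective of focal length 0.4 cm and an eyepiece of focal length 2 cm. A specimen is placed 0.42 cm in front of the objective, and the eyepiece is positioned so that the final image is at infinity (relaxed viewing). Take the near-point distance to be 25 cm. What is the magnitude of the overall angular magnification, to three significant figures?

250

Objective: 1/d_i = 1/f_obj - 1/d_o = 1/0.4 - 1/0.42 = 0.11905 cm^-1, so d_i = 8.400 cm.
m_obj = -d_i/d_o = -8.400/0.42 = -20.000.
Eyepiece angular magnification (image at infinity): M_eye = D/f_e = 25/2 = 12.500.
Overall M = m_obj x M_eye = (-20.000)(12.500) = -250.00.
|M| = 250.00.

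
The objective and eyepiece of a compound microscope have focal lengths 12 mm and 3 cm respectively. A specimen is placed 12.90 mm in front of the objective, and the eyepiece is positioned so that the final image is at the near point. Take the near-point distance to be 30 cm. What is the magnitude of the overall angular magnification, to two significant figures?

Convert to cm: f_obj = 12 mm = 1.2 cm; d_o = 12.90 mm = 1.29 cm.
Objective: 1/d_i = 1/f_obj - 1/d_o = 1/1.2 - 1/1.29 = 0.05814 cm^-1, so d_i = 17.200 cm.
m_obj = -d_i/d_o = -17.200/1.29 = -13.333.
Eyepiece angular magnification (image at near point): M_eye = 1 + D/f_e = 1 + 30/3 = 11.000.
Overall M = m_obj x M_eye = (-13.333)(11.000) = -146.67.
|M| = 146.67.

150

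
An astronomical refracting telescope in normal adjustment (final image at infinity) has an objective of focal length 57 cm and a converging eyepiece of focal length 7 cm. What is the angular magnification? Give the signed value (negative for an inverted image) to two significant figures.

M = -f_obj/f_eye = -57/(7) = -8.143.

-8.1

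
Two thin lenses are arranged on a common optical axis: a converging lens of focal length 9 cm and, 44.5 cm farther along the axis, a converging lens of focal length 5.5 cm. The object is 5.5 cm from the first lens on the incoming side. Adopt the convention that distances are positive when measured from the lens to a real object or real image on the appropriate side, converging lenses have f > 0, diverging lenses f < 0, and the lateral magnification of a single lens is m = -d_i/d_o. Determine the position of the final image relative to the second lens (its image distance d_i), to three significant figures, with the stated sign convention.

6.07 cm

Applying the thin-lens equation to the first lens, 1/9 = 1/5.5 + 1/d_i1, which gives d_i1 = -14.143 cm.
With d_i1 < 0 the first image is virtual and lies on the object side; the object distance for lens 2 is d_o2 = 44.5 - (-14.143) = 58.643 cm.
Applying the thin-lens equation again with f_2 = 5.5 cm and d_o2 = 58.643 cm gives d_i2 = 6.069 cm.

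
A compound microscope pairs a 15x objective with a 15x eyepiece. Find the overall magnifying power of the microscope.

225

The overall magnification of a compound microscope is the product of the objective and eyepiece magnifications:
M = M_obj x M_eye = 15 x 15 = 225.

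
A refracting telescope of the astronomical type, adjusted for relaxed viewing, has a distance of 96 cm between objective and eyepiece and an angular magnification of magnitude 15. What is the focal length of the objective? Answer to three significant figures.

90.0 cm

In normal adjustment the tube length equals f_obj + f_eye and |M| = f_obj/f_eye.
So f_obj = 15 f_eye and 15 f_eye + f_eye = 96 cm, giving f_eye = 96/16 = 6.000 cm and f_obj = 90.000 cm.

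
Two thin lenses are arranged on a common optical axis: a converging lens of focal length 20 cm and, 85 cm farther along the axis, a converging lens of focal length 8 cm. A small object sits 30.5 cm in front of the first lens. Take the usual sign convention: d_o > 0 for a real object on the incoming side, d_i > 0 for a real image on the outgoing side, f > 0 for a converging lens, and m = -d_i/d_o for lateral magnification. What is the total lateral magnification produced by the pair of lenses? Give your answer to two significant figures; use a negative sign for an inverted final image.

Applying the thin-lens equation to the first lens, 1/20 = 1/30.5 + 1/d_i1, which gives d_i1 = 58.095 cm.
Its lateral magnification is m_1 = -d_i1/d_o1 = -(58.095)/30.5 = -1.9048.
That image sits 26.905 cm in front of the second lens, so d_o2 = 26.905 cm.
Applying the thin-lens equation again with f_2 = 8 cm and d_o2 = 26.905 cm gives d_i2 = 11.385 cm.
m_2 = -(11.385)/(26.905) = -0.4232.
Total m = m_1 x m_2 = (-1.9048)(-0.4232) = 0.8060.

0.81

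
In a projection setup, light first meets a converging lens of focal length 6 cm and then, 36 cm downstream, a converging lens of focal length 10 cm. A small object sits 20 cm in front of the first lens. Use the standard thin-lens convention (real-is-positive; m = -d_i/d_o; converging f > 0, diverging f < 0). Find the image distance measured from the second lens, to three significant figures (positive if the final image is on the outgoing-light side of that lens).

15.7 cm

Applying the thin-lens equation to the first lens, 1/6 = 1/20 + 1/d_i1, which gives d_i1 = 8.571 cm.
The intermediate image is 8.571 cm to the right of lens 1, so d_o2 = L - d_i1 = 36 - 8.571 = 27.429 cm.
Applying the thin-lens equation again with f_2 = 10 cm and d_o2 = 27.429 cm gives d_i2 = 15.738 cm.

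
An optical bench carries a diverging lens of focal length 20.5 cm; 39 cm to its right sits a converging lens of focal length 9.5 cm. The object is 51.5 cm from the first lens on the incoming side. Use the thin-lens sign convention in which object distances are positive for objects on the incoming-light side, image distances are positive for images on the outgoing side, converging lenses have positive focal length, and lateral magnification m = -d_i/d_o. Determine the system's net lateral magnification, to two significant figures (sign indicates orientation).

-0.061

Applying the thin-lens equation to the first lens, 1/(-20.5) = 1/51.5 + 1/d_i1, which gives d_i1 = -14.663 cm.
Its lateral magnification is m_1 = -d_i1/d_o1 = -(-14.663)/51.5 = 0.2847.
With d_i1 < 0 the first image is virtual and lies on the object side; the object distance for lens 2 is d_o2 = 39 - (-14.663) = 53.663 cm.
Applying the thin-lens equation again with f_2 = 9.5 cm and d_o2 = 53.663 cm gives d_i2 = 11.544 cm.
m_2 = -(11.544)/(53.663) = -0.2151.
The system's lateral magnification is m_1 m_2 = (0.2847)(-0.2151) = -0.0612.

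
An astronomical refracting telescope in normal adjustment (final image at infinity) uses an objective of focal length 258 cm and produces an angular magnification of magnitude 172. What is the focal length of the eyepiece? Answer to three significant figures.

|M| = f_obj/f_eye, so f_eye = f_obj/|M| = 258/172.0 = 1.500 cm.

1.50 cm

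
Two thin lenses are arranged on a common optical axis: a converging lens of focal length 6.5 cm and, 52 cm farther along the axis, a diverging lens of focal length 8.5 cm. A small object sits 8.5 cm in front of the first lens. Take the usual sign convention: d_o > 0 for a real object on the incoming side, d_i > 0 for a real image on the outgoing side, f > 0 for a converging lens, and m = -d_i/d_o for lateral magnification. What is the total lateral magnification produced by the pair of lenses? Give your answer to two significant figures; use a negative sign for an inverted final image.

First lens: d_i1 = 1/(1/6.5 - 1/8.5) = 27.625 cm.
m_1 = -(27.625)/8.5 = -3.2500.
The intermediate image is 27.625 cm to the right of lens 1, so d_o2 = L - d_i1 = 52 - 27.625 = 24.375 cm.
Second lens: d_i2 = 1/(1/(-8.5) - 1/(24.375)) = -6.302 cm.
m_2 = -(-6.302)/(24.375) = 0.2586.
Overall magnification: m = m_1 m_2 = -0.8403.

-0.84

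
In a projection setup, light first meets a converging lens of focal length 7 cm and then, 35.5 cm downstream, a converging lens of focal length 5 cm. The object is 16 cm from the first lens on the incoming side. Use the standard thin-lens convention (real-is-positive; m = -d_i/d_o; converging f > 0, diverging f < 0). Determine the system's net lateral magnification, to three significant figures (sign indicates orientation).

Applying the thin-lens equation to the first lens, 1/7 = 1/16 + 1/d_i1, which gives d_i1 = 12.444 cm.
Its lateral magnification is m_1 = -d_i1/d_o1 = -(12.444)/16 = -0.7778.
That image sits 23.056 cm in front of the second lens, so d_o2 = 23.056 cm.
Applying the thin-lens equation again with f_2 = 5 cm and d_o2 = 23.056 cm gives d_i2 = 6.385 cm.
m_2 = -(6.385)/(23.056) = -0.2769.
Overall magnification: m = m_1 m_2 = 0.2154.

0.215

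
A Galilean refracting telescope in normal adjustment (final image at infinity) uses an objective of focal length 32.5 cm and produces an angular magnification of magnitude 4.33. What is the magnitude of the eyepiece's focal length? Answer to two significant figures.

7.5 cm

|M| = f_obj/|f_eye|, so |f_eye| = f_obj/|M| = 32.5/4.33 = 7.506 cm.
(The eyepiece is diverging, so its signed focal length is -7.506 cm.)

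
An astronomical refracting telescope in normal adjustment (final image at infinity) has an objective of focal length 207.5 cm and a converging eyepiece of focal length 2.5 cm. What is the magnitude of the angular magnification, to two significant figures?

|M| = f_obj/|f_eye| = 207.5/2.5 = 83.000.

83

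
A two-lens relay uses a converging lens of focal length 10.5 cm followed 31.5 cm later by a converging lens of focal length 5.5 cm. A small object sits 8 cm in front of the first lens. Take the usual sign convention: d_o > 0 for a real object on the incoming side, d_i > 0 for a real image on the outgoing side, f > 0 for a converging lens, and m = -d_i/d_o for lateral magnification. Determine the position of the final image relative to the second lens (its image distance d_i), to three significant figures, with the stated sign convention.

6.01 cm

Lens 1: 1/d_i1 = 1/f_1 - 1/d_o1 = 1/10.5 - 1/8 = -0.02976 cm^-1, so d_i1 = -33.600 cm.
The intermediate image is virtual, 33.600 cm to the left of lens 1, so d_o2 = L - d_i1 = 31.5 - (-33.600) = 65.100 cm.
Lens 2: 1/d_i2 = 1/f_2 - 1/d_o2 = 1/5.5 - 1/(65.100) = 0.16646 cm^-1, so d_i2 = 6.008 cm.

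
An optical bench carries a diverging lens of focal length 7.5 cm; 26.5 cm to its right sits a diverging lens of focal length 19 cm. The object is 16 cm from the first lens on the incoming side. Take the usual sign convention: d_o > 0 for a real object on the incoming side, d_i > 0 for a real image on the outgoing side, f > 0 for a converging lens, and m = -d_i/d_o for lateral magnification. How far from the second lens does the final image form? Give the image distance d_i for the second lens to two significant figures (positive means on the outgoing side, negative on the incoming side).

-12 cm

First lens: d_i1 = 1/(1/(-7.5) - 1/16) = -5.106 cm.
The intermediate image is virtual, 5.106 cm to the left of lens 1, so d_o2 = L - d_i1 = 26.5 - (-5.106) = 31.606 cm.
Second lens: d_i2 = 1/(1/(-19) - 1/(31.606)) = -11.867 cm.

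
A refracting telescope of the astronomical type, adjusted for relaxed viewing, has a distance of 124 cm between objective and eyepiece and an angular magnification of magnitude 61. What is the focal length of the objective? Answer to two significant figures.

120 cm

In normal adjustment the tube length equals f_obj + f_eye and |M| = f_obj/f_eye.
So f_obj = 61 f_eye and 61 f_eye + f_eye = 124 cm, giving f_eye = 124/62 = 2.000 cm and f_obj = 122.000 cm.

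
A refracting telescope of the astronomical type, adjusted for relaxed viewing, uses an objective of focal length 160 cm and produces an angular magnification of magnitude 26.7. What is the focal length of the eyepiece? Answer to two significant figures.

|M| = f_obj/f_eye, so f_eye = f_obj/|M| = 160/26.7 = 5.993 cm.

6.0 cm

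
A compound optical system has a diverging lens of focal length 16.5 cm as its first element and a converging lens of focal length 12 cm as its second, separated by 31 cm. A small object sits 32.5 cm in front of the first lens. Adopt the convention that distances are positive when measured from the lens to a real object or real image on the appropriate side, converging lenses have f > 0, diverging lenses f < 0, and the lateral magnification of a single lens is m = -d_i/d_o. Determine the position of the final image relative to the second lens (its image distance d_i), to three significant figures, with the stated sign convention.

16.8 cm

Applying the thin-lens equation to the first lens, 1/(-16.5) = 1/32.5 + 1/d_i1, which gives d_i1 = -10.944 cm.
With d_i1 < 0 the first image is virtual and lies on the object side; the object distance for lens 2 is d_o2 = 31 - (-10.944) = 41.944 cm.
Applying the thin-lens equation again with f_2 = 12 cm and d_o2 = 41.944 cm gives d_i2 = 16.809 cm.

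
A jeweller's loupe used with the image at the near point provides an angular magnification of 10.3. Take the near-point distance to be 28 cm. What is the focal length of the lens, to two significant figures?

3.0 cm

For the image at the near point, M = 1 + D/f.
f = D/(M - 1) = 28/(10.3 - 1) = 3.011 cm.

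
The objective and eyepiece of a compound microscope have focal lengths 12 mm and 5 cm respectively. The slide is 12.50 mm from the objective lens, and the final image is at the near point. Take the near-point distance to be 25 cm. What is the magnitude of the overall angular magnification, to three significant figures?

144

Convert to cm: f_obj = 12 mm = 1.2 cm; d_o = 12.50 mm = 1.25 cm.
Objective: 1/d_i = 1/f_obj - 1/d_o = 1/1.2 - 1/1.25 = 0.03333 cm^-1, so d_i = 30.000 cm.
m_obj = -d_i/d_o = -30.000/1.25 = -24.000.
Eyepiece angular magnification (image at near point): M_eye = 1 + D/f_e = 1 + 25/5 = 6.000.
Overall M = m_obj x M_eye = (-24.000)(6.000) = -144.00.
|M| = 144.00.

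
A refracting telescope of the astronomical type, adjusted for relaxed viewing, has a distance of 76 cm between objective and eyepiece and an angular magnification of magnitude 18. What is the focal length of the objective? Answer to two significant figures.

In normal adjustment the tube length equals f_obj + f_eye and |M| = f_obj/f_eye.
So f_obj = 18 f_eye and 18 f_eye + f_eye = 76 cm, giving f_eye = 76/19 = 4.000 cm and f_obj = 72.000 cm.

72 cm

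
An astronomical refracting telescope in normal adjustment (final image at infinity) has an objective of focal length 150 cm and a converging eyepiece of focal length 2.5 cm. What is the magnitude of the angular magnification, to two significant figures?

|M| = f_obj/|f_eye| = 150/2.5 = 60.000.

60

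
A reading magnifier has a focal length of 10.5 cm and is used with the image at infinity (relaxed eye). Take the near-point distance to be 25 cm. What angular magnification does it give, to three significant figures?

2.38

M = D/f = 25/10.5 = 2.381.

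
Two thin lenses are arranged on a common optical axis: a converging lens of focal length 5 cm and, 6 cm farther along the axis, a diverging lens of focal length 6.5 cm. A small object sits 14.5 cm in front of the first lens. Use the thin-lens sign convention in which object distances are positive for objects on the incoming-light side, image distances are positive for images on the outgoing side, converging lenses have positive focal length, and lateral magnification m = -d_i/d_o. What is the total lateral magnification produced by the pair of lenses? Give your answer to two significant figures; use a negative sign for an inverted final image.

-0.70

Applying the thin-lens equation to the first lens, 1/5 = 1/14.5 + 1/d_i1, which gives d_i1 = 7.632 cm.
Its lateral magnification is m_1 = -d_i1/d_o1 = -(7.632)/14.5 = -0.5263.
This image would form 7.632 cm past lens 1, i.e. 1.632 cm beyond lens 2, so it is a virtual object for lens 2: d_o2 = 6 - 7.632 = -1.632 cm.
Applying the thin-lens equation again with f_2 = -6.5 cm and d_o2 = -1.632 cm gives d_i2 = 2.178 cm.
m_2 = -(2.178)/(-1.632) = 1.3351.
Overall magnification: m = m_1 m_2 = -0.7027.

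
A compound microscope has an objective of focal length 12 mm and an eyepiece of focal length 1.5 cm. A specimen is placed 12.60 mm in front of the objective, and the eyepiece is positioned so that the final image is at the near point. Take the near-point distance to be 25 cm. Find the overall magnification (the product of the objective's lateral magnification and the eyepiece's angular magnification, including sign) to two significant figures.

Convert to cm: f_obj = 12 mm = 1.2 cm; d_o = 12.60 mm = 1.26 cm.
Objective: 1/d_i = 1/f_obj - 1/d_o = 1/1.2 - 1/1.26 = 0.03968 cm^-1, so d_i = 25.200 cm.
m_obj = -d_i/d_o = -25.200/1.26 = -20.000.
Eyepiece angular magnification (image at near point): M_eye = 1 + D/f_e = 1 + 25/1.5 = 17.667.
Overall M = m_obj x M_eye = (-20.000)(17.667) = -353.33.

-350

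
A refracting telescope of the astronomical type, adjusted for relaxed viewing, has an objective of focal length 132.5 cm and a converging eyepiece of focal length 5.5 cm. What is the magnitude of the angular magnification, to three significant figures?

|M| = f_obj/|f_eye| = 132.5/5.5 = 24.091.

24.1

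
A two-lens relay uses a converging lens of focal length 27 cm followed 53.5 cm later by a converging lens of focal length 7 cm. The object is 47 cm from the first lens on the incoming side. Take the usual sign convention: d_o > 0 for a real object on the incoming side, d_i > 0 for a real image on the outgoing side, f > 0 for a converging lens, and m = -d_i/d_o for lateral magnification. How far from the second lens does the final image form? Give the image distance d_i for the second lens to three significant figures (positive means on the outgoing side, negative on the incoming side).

First lens: d_i1 = 1/(1/27 - 1/47) = 63.450 cm.
Since 63.450 cm > 53.5 cm, the first image lies past the second lens and serves as a virtual object: d_o2 = L - d_i1 = -9.950 cm.
Second lens: d_i2 = 1/(1/7 - 1/(-9.950)) = 4.109 cm.

4.11 cm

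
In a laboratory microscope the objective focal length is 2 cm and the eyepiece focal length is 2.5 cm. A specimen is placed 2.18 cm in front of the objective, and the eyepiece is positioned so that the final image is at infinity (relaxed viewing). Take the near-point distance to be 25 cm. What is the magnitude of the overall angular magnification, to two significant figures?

110

Objective: 1/d_i = 1/f_obj - 1/d_o = 1/2 - 1/2.18 = 0.04128 cm^-1, so d_i = 24.222 cm.
m_obj = -d_i/d_o = -24.222/2.18 = -11.111.
Eyepiece angular magnification (image at infinity): M_eye = D/f_e = 25/2.5 = 10.000.
Overall M = m_obj x M_eye = (-11.111)(10.000) = -111.11.
|M| = 111.11.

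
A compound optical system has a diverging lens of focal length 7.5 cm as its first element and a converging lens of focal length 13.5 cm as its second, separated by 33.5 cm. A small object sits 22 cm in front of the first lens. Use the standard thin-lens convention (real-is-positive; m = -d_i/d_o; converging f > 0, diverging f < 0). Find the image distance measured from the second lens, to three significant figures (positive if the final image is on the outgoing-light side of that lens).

20.6 cm

First lens: d_i1 = 1/(1/(-7.5) - 1/22) = -5.593 cm.
The intermediate image is virtual, 5.593 cm to the left of lens 1, so d_o2 = L - d_i1 = 33.5 - (-5.593) = 39.093 cm.
Second lens: d_i2 = 1/(1/13.5 - 1/(39.093)) = 20.621 cm.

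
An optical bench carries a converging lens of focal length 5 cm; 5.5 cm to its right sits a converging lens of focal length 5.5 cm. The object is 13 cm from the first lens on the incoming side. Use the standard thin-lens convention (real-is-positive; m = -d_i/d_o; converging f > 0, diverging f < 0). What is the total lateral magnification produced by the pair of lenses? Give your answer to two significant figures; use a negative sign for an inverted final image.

-0.42

Lens 1: 1/d_i1 = 1/f_1 - 1/d_o1 = 1/5 - 1/13 = 0.12308 cm^-1, so d_i1 = 8.125 cm.
m_1 = -(8.125)/13 = -0.6250.
This image would form 8.125 cm past lens 1, i.e. 2.625 cm beyond lens 2, so it is a virtual object for lens 2: d_o2 = 5.5 - 8.125 = -2.625 cm.
Lens 2: 1/d_i2 = 1/f_2 - 1/d_o2 = 1/5.5 - 1/(-2.625) = 0.56277 cm^-1, so d_i2 = 1.777 cm.
m_2 = -(1.777)/(-2.625) = 0.6769.
Total m = m_1 x m_2 = (-0.6250)(0.6769) = -0.4231.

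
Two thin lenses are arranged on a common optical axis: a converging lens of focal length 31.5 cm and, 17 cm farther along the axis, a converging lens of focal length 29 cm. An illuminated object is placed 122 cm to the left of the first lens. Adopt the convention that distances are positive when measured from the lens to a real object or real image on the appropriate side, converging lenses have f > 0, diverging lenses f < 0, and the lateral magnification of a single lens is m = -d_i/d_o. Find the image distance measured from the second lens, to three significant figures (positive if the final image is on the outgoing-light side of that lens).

13.6 cm

Lens 1: 1/d_i1 = 1/f_1 - 1/d_o1 = 1/31.5 - 1/122 = 0.02355 cm^-1, so d_i1 = 42.464 cm.
Since 42.464 cm > 17 cm, the first image lies past the second lens and serves as a virtual object: d_o2 = L - d_i1 = -25.464 cm.
Lens 2: 1/d_i2 = 1/f_2 - 1/d_o2 = 1/29 - 1/(-25.464) = 0.07375 cm^-1, so d_i2 = 13.559 cm.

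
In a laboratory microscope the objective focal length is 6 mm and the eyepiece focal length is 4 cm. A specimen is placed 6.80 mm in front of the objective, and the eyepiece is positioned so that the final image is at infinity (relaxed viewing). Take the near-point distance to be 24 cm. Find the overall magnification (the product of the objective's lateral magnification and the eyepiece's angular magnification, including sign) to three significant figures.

-45.0

Convert to cm: f_obj = 6 mm = 0.6 cm; d_o = 6.80 mm = 0.68 cm.
Objective: 1/d_i = 1/f_obj - 1/d_o = 1/0.6 - 1/0.68 = 0.19608 cm^-1, so d_i = 5.100 cm.
m_obj = -d_i/d_o = -5.100/0.68 = -7.500.
Eyepiece angular magnification (image at infinity): M_eye = D/f_e = 24/4 = 6.000.
Overall M = m_obj x M_eye = (-7.500)(6.000) = -45.00.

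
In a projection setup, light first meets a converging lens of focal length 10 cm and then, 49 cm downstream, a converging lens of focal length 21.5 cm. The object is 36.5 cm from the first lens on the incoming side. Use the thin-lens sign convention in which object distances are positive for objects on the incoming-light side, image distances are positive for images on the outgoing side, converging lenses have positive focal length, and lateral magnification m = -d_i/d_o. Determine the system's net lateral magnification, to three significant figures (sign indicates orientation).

0.591

Applying the thin-lens equation to the first lens, 1/10 = 1/36.5 + 1/d_i1, which gives d_i1 = 13.774 cm.
Its lateral magnification is m_1 = -d_i1/d_o1 = -(13.774)/36.5 = -0.3774.
Object distance for lens 2: d_o2 = 49 - 13.774 = 35.226 cm.
Applying the thin-lens equation again with f_2 = 21.5 cm and d_o2 = 35.226 cm gives d_i2 = 55.176 cm.
m_2 = -(55.176)/(35.226) = -1.5663.
Overall magnification: m = m_1 m_2 = 0.5911.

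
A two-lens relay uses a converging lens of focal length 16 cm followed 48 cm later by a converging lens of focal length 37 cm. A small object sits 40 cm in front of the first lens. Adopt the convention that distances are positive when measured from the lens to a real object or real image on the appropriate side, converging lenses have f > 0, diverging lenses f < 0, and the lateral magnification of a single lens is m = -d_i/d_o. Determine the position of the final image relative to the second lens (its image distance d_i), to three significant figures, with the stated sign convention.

First lens: d_i1 = 1/(1/16 - 1/40) = 26.667 cm.
Object distance for lens 2: d_o2 = 48 - 26.667 = 21.333 cm.
Second lens: d_i2 = 1/(1/37 - 1/(21.333)) = -50.383 cm.

-50.4 cm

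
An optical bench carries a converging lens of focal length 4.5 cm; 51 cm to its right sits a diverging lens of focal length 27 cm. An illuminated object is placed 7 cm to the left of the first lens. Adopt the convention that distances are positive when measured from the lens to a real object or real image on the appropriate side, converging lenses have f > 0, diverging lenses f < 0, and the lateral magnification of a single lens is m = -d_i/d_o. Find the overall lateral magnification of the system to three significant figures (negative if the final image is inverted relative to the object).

First lens: d_i1 = 1/(1/4.5 - 1/7) = 12.600 cm.
m_1 = -(12.600)/7 = -1.8000.
Object distance for lens 2: d_o2 = 51 - 12.600 = 38.400 cm.
Second lens: d_i2 = 1/(1/(-27) - 1/(38.400)) = -15.853 cm.
m_2 = -(-15.853)/(38.400) = 0.4128.
Total m = m_1 x m_2 = (-1.8000)(0.4128) = -0.7431.

-0.743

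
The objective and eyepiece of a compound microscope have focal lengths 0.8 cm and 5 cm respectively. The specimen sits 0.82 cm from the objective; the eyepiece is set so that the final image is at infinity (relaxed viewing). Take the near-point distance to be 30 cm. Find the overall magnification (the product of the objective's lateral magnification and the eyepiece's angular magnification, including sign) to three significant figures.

Objective: 1/d_i = 1/f_obj - 1/d_o = 1/0.8 - 1/0.82 = 0.03049 cm^-1, so d_i = 32.800 cm.
m_obj = -d_i/d_o = -32.800/0.82 = -40.000.
Eyepiece angular magnification (image at infinity): M_eye = D/f_e = 30/5 = 6.000.
Overall M = m_obj x M_eye = (-40.000)(6.000) = -240.00.

-240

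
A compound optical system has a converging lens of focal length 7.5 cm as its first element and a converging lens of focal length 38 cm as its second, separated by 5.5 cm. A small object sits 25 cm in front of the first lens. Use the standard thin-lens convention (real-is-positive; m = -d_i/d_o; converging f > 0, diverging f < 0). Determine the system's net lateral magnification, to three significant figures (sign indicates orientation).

First lens: d_i1 = 1/(1/7.5 - 1/25) = 10.714 cm.
m_1 = -(10.714)/25 = -0.4286.
Since 10.714 cm > 5.5 cm, the first image lies past the second lens and serves as a virtual object: d_o2 = L - d_i1 = -5.214 cm.
Second lens: d_i2 = 1/(1/38 - 1/(-5.214)) = 4.585 cm.
m_2 = -(4.585)/(-5.214) = 0.8793.
Overall magnification: m = m_1 m_2 = -0.3769.

-0.377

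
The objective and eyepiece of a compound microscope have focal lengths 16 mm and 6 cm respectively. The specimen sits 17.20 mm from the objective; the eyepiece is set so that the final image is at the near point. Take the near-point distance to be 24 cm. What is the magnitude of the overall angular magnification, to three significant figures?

66.7

Convert to cm: f_obj = 16 mm = 1.6 cm; d_o = 17.20 mm = 1.72 cm.
Objective: 1/d_i = 1/f_obj - 1/d_o = 1/1.6 - 1/1.72 = 0.04360 cm^-1, so d_i = 22.933 cm.
m_obj = -d_i/d_o = -22.933/1.72 = -13.333.
Eyepiece angular magnification (image at near point): M_eye = 1 + D/f_e = 1 + 24/6 = 5.000.
Overall M = m_obj x M_eye = (-13.333)(5.000) = -66.67.
|M| = 66.67.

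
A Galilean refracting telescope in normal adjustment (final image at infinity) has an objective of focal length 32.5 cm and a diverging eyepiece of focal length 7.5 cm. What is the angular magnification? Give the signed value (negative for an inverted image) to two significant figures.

4.3

M = -f_obj/f_eye = -32.5/(-7.5) = 4.333.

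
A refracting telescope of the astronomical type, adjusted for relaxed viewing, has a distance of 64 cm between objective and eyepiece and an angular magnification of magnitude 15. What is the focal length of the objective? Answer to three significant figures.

60.0 cm

In normal adjustment the tube length equals f_obj + f_eye and |M| = f_obj/f_eye.
So f_obj = 15 f_eye and 15 f_eye + f_eye = 64 cm, giving f_eye = 64/16 = 4.000 cm and f_obj = 60.000 cm.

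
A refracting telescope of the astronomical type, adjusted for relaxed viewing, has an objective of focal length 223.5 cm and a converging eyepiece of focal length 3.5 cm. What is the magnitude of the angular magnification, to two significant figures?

|M| = f_obj/|f_eye| = 223.5/3.5 = 63.857.

64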